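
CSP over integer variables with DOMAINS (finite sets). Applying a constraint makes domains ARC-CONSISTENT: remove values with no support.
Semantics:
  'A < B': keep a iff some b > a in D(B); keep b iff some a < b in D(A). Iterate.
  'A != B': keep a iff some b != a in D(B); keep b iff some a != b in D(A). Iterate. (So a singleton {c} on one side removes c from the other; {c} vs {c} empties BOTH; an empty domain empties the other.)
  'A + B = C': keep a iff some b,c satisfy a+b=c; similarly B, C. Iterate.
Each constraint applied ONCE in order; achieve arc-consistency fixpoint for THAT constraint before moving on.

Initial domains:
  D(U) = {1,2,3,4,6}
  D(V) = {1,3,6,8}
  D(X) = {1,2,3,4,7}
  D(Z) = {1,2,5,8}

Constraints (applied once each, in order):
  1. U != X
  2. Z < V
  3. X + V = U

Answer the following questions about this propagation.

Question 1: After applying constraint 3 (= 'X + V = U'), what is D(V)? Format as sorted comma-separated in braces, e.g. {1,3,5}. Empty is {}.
Answer: {3}

Derivation:
Constraint 1 (U != X) on D(U)={1,2,3,4,6} D(X)={1,2,3,4,7}: no change
Constraint 2 (Z < V) on D(Z)={1,2,5,8} D(V)={1,3,6,8}: Z {1,2,5,8}->{1,2,5}; V {1,3,6,8}->{3,6,8}
Constraint 3 (X + V = U) on D(X)={1,2,3,4,7} D(V)={3,6,8} D(U)={1,2,3,4,6}: X {1,2,3,4,7}->{1,3}; V {3,6,8}->{3}; U {1,2,3,4,6}->{4,6}
So after constraint 3: D(V) = {3}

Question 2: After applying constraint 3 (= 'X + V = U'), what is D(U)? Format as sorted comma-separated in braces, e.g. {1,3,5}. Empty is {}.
Answer: {4,6}

Derivation:
Constraint 1 (U != X) on D(U)={1,2,3,4,6} D(X)={1,2,3,4,7}: no change
Constraint 2 (Z < V) on D(Z)={1,2,5,8} D(V)={1,3,6,8}: Z {1,2,5,8}->{1,2,5}; V {1,3,6,8}->{3,6,8}
Constraint 3 (X + V = U) on D(X)={1,2,3,4,7} D(V)={3,6,8} D(U)={1,2,3,4,6}: X {1,2,3,4,7}->{1,3}; V {3,6,8}->{3}; U {1,2,3,4,6}->{4,6}
So after constraint 3: D(U) = {4,6}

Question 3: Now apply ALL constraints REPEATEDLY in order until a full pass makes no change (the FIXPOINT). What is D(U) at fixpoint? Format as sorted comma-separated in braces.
Answer: {4,6}

Derivation:
pass 0 (initial): D(U)={1,2,3,4,6}
pass 1: U {1,2,3,4,6}->{4,6}; V {1,3,6,8}->{3}; X {1,2,3,4,7}->{1,3}; Z {1,2,5,8}->{1,2,5}
pass 2: Z {1,2,5}->{1,2}
pass 3: no change
Fixpoint after 3 passes: D(U) = {4,6}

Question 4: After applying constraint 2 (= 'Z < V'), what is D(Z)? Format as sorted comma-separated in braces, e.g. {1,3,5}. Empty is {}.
Answer: {1,2,5}

Derivation:
Constraint 1 (U != X) on D(U)={1,2,3,4,6} D(X)={1,2,3,4,7}: no change
Constraint 2 (Z < V) on D(Z)={1,2,5,8} D(V)={1,3,6,8}: Z {1,2,5,8}->{1,2,5}; V {1,3,6,8}->{3,6,8}
So after constraint 2: D(Z) = {1,2,5}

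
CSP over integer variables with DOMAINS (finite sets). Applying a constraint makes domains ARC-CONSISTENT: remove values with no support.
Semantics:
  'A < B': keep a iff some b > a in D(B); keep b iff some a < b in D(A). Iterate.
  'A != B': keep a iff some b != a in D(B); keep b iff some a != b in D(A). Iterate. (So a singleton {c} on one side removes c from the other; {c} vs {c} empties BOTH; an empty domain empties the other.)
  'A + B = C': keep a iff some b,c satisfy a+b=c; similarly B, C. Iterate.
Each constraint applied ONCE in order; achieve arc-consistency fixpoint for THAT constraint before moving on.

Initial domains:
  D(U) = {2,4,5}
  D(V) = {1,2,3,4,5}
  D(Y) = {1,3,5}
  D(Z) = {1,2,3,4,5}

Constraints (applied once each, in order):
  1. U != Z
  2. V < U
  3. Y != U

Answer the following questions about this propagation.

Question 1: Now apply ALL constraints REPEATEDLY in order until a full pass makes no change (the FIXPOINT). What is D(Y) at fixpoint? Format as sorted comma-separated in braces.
pass 0 (initial): D(Y)={1,3,5}
pass 1: V {1,2,3,4,5}->{1,2,3,4}
pass 2: no change
Fixpoint after 2 passes: D(Y) = {1,3,5}

Answer: {1,3,5}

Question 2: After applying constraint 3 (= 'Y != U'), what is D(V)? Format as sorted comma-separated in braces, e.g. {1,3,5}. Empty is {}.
Constraint 1 (U != Z) on D(U)={2,4,5} D(Z)={1,2,3,4,5}: no change
Constraint 2 (V < U) on D(V)={1,2,3,4,5} D(U)={2,4,5}: V {1,2,3,4,5}->{1,2,3,4}
Constraint 3 (Y != U) on D(Y)={1,3,5} D(U)={2,4,5}: no change
So after constraint 3: D(V) = {1,2,3,4}

Answer: {1,2,3,4}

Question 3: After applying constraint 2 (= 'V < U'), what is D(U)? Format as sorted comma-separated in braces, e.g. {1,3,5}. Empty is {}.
Answer: {2,4,5}

Derivation:
Constraint 1 (U != Z) on D(U)={2,4,5} D(Z)={1,2,3,4,5}: no change
Constraint 2 (V < U) on D(V)={1,2,3,4,5} D(U)={2,4,5}: V {1,2,3,4,5}->{1,2,3,4}
So after constraint 2: D(U) = {2,4,5}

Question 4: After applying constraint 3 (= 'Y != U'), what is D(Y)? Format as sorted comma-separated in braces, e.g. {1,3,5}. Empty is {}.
Answer: {1,3,5}

Derivation:
Constraint 1 (U != Z) on D(U)={2,4,5} D(Z)={1,2,3,4,5}: no change
Constraint 2 (V < U) on D(V)={1,2,3,4,5} D(U)={2,4,5}: V {1,2,3,4,5}->{1,2,3,4}
Constraint 3 (Y != U) on D(Y)={1,3,5} D(U)={2,4,5}: no change
So after constraint 3: D(Y) = {1,3,5}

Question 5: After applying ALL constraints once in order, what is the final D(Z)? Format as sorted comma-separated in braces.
Constraint 1 (U != Z) on D(U)={2,4,5} D(Z)={1,2,3,4,5}: no change
Constraint 2 (V < U) on D(V)={1,2,3,4,5} D(U)={2,4,5}: V {1,2,3,4,5}->{1,2,3,4}
Constraint 3 (Y != U) on D(Y)={1,3,5} D(U)={2,4,5}: no change
So after all 3 constraints: D(Z) = {1,2,3,4,5}

Answer: {1,2,3,4,5}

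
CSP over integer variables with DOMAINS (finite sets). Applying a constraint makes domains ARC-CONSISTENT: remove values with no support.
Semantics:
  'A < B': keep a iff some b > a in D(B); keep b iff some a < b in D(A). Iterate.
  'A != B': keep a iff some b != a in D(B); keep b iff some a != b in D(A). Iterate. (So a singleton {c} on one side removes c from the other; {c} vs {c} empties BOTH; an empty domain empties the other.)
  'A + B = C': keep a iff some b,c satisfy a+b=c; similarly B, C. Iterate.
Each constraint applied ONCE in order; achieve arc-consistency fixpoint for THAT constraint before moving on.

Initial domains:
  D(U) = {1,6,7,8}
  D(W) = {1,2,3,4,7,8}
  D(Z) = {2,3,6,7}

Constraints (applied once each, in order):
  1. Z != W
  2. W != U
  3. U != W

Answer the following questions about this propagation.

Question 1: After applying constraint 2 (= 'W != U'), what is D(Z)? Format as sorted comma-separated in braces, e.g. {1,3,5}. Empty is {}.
Constraint 1 (Z != W) on D(Z)={2,3,6,7} D(W)={1,2,3,4,7,8}: no change
Constraint 2 (W != U) on D(W)={1,2,3,4,7,8} D(U)={1,6,7,8}: no change
So after constraint 2: D(Z) = {2,3,6,7}

Answer: {2,3,6,7}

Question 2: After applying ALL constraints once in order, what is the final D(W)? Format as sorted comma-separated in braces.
Constraint 1 (Z != W) on D(Z)={2,3,6,7} D(W)={1,2,3,4,7,8}: no change
Constraint 2 (W != U) on D(W)={1,2,3,4,7,8} D(U)={1,6,7,8}: no change
Constraint 3 (U != W) on D(U)={1,6,7,8} D(W)={1,2,3,4,7,8}: no change
So after all 3 constraints: D(W) = {1,2,3,4,7,8}

Answer: {1,2,3,4,7,8}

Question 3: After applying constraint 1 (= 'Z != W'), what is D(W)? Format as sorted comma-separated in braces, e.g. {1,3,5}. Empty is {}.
Answer: {1,2,3,4,7,8}

Derivation:
Constraint 1 (Z != W) on D(Z)={2,3,6,7} D(W)={1,2,3,4,7,8}: no change
So after constraint 1: D(W) = {1,2,3,4,7,8}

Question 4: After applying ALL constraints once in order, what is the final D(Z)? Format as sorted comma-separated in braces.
Answer: {2,3,6,7}

Derivation:
Constraint 1 (Z != W) on D(Z)={2,3,6,7} D(W)={1,2,3,4,7,8}: no change
Constraint 2 (W != U) on D(W)={1,2,3,4,7,8} D(U)={1,6,7,8}: no change
Constraint 3 (U != W) on D(U)={1,6,7,8} D(W)={1,2,3,4,7,8}: no change
So after all 3 constraints: D(Z) = {2,3,6,7}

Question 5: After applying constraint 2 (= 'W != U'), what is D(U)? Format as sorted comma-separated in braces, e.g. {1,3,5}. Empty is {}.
Answer: {1,6,7,8}

Derivation:
Constraint 1 (Z != W) on D(Z)={2,3,6,7} D(W)={1,2,3,4,7,8}: no change
Constraint 2 (W != U) on D(W)={1,2,3,4,7,8} D(U)={1,6,7,8}: no change
So after constraint 2: D(U) = {1,6,7,8}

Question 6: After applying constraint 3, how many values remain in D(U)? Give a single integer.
Constraint 1 (Z != W) on D(Z)={2,3,6,7} D(W)={1,2,3,4,7,8}: no change
Constraint 2 (W != U) on D(W)={1,2,3,4,7,8} D(U)={1,6,7,8}: no change
Constraint 3 (U != W) on D(U)={1,6,7,8} D(W)={1,2,3,4,7,8}: no change
So after constraint 3: D(U)={1,6,7,8}, size = 4

Answer: 4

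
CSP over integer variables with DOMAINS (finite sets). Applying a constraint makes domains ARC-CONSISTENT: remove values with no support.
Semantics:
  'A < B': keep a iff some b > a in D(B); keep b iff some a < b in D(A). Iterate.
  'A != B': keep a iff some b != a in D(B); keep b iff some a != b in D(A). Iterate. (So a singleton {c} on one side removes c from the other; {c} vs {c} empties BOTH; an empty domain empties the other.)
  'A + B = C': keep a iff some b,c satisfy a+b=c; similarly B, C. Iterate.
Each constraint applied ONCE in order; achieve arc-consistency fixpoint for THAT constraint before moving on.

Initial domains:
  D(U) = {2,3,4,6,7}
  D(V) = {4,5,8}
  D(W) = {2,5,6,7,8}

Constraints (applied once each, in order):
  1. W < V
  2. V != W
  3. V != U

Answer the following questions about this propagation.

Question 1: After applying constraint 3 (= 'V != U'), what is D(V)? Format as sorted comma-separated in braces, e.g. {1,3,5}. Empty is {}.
Answer: {4,5,8}

Derivation:
Constraint 1 (W < V) on D(W)={2,5,6,7,8} D(V)={4,5,8}: W {2,5,6,7,8}->{2,5,6,7}
Constraint 2 (V != W) on D(V)={4,5,8} D(W)={2,5,6,7}: no change
Constraint 3 (V != U) on D(V)={4,5,8} D(U)={2,3,4,6,7}: no change
So after constraint 3: D(V) = {4,5,8}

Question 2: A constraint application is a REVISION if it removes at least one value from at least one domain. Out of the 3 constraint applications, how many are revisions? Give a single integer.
Answer: 1

Derivation:
Constraint 1 (W < V) on D(W)={2,5,6,7,8} D(V)={4,5,8}: W {2,5,6,7,8}->{2,5,6,7} => REVISION
Constraint 2 (V != W) on D(V)={4,5,8} D(W)={2,5,6,7}: no change => not a revision
Constraint 3 (V != U) on D(V)={4,5,8} D(U)={2,3,4,6,7}: no change => not a revision
Total revisions = 1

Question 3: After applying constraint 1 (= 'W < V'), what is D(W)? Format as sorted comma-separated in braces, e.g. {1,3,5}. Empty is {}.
Answer: {2,5,6,7}

Derivation:
Constraint 1 (W < V) on D(W)={2,5,6,7,8} D(V)={4,5,8}: W {2,5,6,7,8}->{2,5,6,7}
So after constraint 1: D(W) = {2,5,6,7}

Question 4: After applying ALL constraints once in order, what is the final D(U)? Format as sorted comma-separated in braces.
Constraint 1 (W < V) on D(W)={2,5,6,7,8} D(V)={4,5,8}: W {2,5,6,7,8}->{2,5,6,7}
Constraint 2 (V != W) on D(V)={4,5,8} D(W)={2,5,6,7}: no change
Constraint 3 (V != U) on D(V)={4,5,8} D(U)={2,3,4,6,7}: no change
So after all 3 constraints: D(U) = {2,3,4,6,7}

Answer: {2,3,4,6,7}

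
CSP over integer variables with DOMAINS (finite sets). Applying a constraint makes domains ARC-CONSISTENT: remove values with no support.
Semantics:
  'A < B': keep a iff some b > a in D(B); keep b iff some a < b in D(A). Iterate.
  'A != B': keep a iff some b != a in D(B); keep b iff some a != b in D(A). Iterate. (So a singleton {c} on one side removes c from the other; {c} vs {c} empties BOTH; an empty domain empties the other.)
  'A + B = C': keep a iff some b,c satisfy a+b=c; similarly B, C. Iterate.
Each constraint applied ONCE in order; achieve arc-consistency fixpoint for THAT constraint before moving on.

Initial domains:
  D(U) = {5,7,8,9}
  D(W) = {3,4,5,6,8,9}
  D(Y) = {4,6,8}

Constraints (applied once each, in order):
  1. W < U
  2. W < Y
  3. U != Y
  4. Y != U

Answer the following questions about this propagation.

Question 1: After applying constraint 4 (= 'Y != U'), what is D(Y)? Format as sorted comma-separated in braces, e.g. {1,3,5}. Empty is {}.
Constraint 1 (W < U) on D(W)={3,4,5,6,8,9} D(U)={5,7,8,9}: W {3,4,5,6,8,9}->{3,4,5,6,8}
Constraint 2 (W < Y) on D(W)={3,4,5,6,8} D(Y)={4,6,8}: W {3,4,5,6,8}->{3,4,5,6}
Constraint 3 (U != Y) on D(U)={5,7,8,9} D(Y)={4,6,8}: no change
Constraint 4 (Y != U) on D(Y)={4,6,8} D(U)={5,7,8,9}: no change
So after constraint 4: D(Y) = {4,6,8}

Answer: {4,6,8}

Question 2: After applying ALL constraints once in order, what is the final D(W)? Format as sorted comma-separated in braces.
Answer: {3,4,5,6}

Derivation:
Constraint 1 (W < U) on D(W)={3,4,5,6,8,9} D(U)={5,7,8,9}: W {3,4,5,6,8,9}->{3,4,5,6,8}
Constraint 2 (W < Y) on D(W)={3,4,5,6,8} D(Y)={4,6,8}: W {3,4,5,6,8}->{3,4,5,6}
Constraint 3 (U != Y) on D(U)={5,7,8,9} D(Y)={4,6,8}: no change
Constraint 4 (Y != U) on D(Y)={4,6,8} D(U)={5,7,8,9}: no change
So after all 4 constraints: D(W) = {3,4,5,6}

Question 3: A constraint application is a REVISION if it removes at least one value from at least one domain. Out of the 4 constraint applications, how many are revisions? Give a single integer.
Constraint 1 (W < U) on D(W)={3,4,5,6,8,9} D(U)={5,7,8,9}: W {3,4,5,6,8,9}->{3,4,5,6,8} => REVISION
Constraint 2 (W < Y) on D(W)={3,4,5,6,8} D(Y)={4,6,8}: W {3,4,5,6,8}->{3,4,5,6} => REVISION
Constraint 3 (U != Y) on D(U)={5,7,8,9} D(Y)={4,6,8}: no change => not a revision
Constraint 4 (Y != U) on D(Y)={4,6,8} D(U)={5,7,8,9}: no change => not a revision
Total revisions = 2

Answer: 2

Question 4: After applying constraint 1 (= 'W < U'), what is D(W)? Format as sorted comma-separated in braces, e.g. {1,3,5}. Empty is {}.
Answer: {3,4,5,6,8}

Derivation:
Constraint 1 (W < U) on D(W)={3,4,5,6,8,9} D(U)={5,7,8,9}: W {3,4,5,6,8,9}->{3,4,5,6,8}
So after constraint 1: D(W) = {3,4,5,6,8}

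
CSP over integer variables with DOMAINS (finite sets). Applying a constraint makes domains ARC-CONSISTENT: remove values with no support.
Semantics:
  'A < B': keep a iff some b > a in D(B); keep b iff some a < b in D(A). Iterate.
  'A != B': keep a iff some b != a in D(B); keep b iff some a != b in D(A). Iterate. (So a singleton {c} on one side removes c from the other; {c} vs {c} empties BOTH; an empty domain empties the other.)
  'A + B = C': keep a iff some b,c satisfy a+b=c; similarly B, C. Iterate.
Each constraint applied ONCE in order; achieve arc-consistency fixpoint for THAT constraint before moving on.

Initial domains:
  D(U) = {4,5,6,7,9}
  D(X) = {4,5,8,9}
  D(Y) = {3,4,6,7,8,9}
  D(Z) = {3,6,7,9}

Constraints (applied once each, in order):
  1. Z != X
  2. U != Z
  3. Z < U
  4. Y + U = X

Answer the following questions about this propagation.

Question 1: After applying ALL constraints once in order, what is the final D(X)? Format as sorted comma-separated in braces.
Constraint 1 (Z != X) on D(Z)={3,6,7,9} D(X)={4,5,8,9}: no change
Constraint 2 (U != Z) on D(U)={4,5,6,7,9} D(Z)={3,6,7,9}: no change
Constraint 3 (Z < U) on D(Z)={3,6,7,9} D(U)={4,5,6,7,9}: Z {3,6,7,9}->{3,6,7}
Constraint 4 (Y + U = X) on D(Y)={3,4,6,7,8,9} D(U)={4,5,6,7,9} D(X)={4,5,8,9}: Y {3,4,6,7,8,9}->{3,4}; U {4,5,6,7,9}->{4,5,6}; X {4,5,8,9}->{8,9}
So after all 4 constraints: D(X) = {8,9}

Answer: {8,9}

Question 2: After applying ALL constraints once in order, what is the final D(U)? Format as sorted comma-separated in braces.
Constraint 1 (Z != X) on D(Z)={3,6,7,9} D(X)={4,5,8,9}: no change
Constraint 2 (U != Z) on D(U)={4,5,6,7,9} D(Z)={3,6,7,9}: no change
Constraint 3 (Z < U) on D(Z)={3,6,7,9} D(U)={4,5,6,7,9}: Z {3,6,7,9}->{3,6,7}
Constraint 4 (Y + U = X) on D(Y)={3,4,6,7,8,9} D(U)={4,5,6,7,9} D(X)={4,5,8,9}: Y {3,4,6,7,8,9}->{3,4}; U {4,5,6,7,9}->{4,5,6}; X {4,5,8,9}->{8,9}
So after all 4 constraints: D(U) = {4,5,6}

Answer: {4,5,6}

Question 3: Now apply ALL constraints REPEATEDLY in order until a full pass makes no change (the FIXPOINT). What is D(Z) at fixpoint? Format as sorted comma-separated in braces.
pass 0 (initial): D(Z)={3,6,7,9}
pass 1: U {4,5,6,7,9}->{4,5,6}; X {4,5,8,9}->{8,9}; Y {3,4,6,7,8,9}->{3,4}; Z {3,6,7,9}->{3,6,7}
pass 2: Z {3,6,7}->{3}
pass 3: no change
Fixpoint after 3 passes: D(Z) = {3}

Answer: {3}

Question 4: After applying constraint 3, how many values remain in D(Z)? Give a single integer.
Answer: 3

Derivation:
Constraint 1 (Z != X) on D(Z)={3,6,7,9} D(X)={4,5,8,9}: no change
Constraint 2 (U != Z) on D(U)={4,5,6,7,9} D(Z)={3,6,7,9}: no change
Constraint 3 (Z < U) on D(Z)={3,6,7,9} D(U)={4,5,6,7,9}: Z {3,6,7,9}->{3,6,7}
So after constraint 3: D(Z)={3,6,7}, size = 3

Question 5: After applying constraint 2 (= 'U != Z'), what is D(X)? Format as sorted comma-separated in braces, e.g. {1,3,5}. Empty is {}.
Answer: {4,5,8,9}

Derivation:
Constraint 1 (Z != X) on D(Z)={3,6,7,9} D(X)={4,5,8,9}: no change
Constraint 2 (U != Z) on D(U)={4,5,6,7,9} D(Z)={3,6,7,9}: no change
So after constraint 2: D(X) = {4,5,8,9}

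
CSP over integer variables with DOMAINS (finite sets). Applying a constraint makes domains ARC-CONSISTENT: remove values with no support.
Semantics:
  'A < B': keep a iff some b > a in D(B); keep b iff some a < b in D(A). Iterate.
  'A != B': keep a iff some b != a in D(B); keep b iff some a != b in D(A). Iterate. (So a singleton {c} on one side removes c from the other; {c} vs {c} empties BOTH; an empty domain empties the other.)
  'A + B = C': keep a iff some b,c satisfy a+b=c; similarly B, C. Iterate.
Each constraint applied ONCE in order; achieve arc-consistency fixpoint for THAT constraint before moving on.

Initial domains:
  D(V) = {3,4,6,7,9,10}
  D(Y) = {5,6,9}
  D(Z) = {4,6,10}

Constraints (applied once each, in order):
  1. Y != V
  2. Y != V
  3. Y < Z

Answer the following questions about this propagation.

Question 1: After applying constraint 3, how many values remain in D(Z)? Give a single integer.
Constraint 1 (Y != V) on D(Y)={5,6,9} D(V)={3,4,6,7,9,10}: no change
Constraint 2 (Y != V) on D(Y)={5,6,9} D(V)={3,4,6,7,9,10}: no change
Constraint 3 (Y < Z) on D(Y)={5,6,9} D(Z)={4,6,10}: Z {4,6,10}->{6,10}
So after constraint 3: D(Z)={6,10}, size = 2

Answer: 2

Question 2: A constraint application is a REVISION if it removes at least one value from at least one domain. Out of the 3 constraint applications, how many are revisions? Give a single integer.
Answer: 1

Derivation:
Constraint 1 (Y != V) on D(Y)={5,6,9} D(V)={3,4,6,7,9,10}: no change => not a revision
Constraint 2 (Y != V) on D(Y)={5,6,9} D(V)={3,4,6,7,9,10}: no change => not a revision
Constraint 3 (Y < Z) on D(Y)={5,6,9} D(Z)={4,6,10}: Z {4,6,10}->{6,10} => REVISION
Total revisions = 1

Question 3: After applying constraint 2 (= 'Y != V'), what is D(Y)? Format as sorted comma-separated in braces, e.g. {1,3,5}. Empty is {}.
Constraint 1 (Y != V) on D(Y)={5,6,9} D(V)={3,4,6,7,9,10}: no change
Constraint 2 (Y != V) on D(Y)={5,6,9} D(V)={3,4,6,7,9,10}: no change
So after constraint 2: D(Y) = {5,6,9}

Answer: {5,6,9}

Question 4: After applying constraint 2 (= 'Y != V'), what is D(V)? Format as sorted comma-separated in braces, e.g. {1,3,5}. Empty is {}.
Answer: {3,4,6,7,9,10}

Derivation:
Constraint 1 (Y != V) on D(Y)={5,6,9} D(V)={3,4,6,7,9,10}: no change
Constraint 2 (Y != V) on D(Y)={5,6,9} D(V)={3,4,6,7,9,10}: no change
So after constraint 2: D(V) = {3,4,6,7,9,10}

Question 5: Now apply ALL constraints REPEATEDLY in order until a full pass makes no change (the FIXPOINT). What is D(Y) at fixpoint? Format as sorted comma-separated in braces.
Answer: {5,6,9}

Derivation:
pass 0 (initial): D(Y)={5,6,9}
pass 1: Z {4,6,10}->{6,10}
pass 2: no change
Fixpoint after 2 passes: D(Y) = {5,6,9}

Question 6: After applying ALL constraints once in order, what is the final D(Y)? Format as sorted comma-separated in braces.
Constraint 1 (Y != V) on D(Y)={5,6,9} D(V)={3,4,6,7,9,10}: no change
Constraint 2 (Y != V) on D(Y)={5,6,9} D(V)={3,4,6,7,9,10}: no change
Constraint 3 (Y < Z) on D(Y)={5,6,9} D(Z)={4,6,10}: Z {4,6,10}->{6,10}
So after all 3 constraints: D(Y) = {5,6,9}

Answer: {5,6,9}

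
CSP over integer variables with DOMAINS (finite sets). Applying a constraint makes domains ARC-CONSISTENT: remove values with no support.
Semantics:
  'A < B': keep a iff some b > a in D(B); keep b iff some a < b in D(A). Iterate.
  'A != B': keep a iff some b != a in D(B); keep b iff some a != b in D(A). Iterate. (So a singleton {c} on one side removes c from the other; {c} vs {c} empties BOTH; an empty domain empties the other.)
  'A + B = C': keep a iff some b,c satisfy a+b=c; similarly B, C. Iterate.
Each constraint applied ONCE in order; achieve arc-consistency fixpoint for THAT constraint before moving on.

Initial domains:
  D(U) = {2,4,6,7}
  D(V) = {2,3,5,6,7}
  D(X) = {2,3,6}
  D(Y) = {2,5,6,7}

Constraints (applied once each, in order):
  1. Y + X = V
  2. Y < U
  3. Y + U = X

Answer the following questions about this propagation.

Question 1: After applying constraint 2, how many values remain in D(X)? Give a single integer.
Answer: 2

Derivation:
Constraint 1 (Y + X = V) on D(Y)={2,5,6,7} D(X)={2,3,6} D(V)={2,3,5,6,7}: Y {2,5,6,7}->{2,5}; X {2,3,6}->{2,3}; V {2,3,5,6,7}->{5,7}
Constraint 2 (Y < U) on D(Y)={2,5} D(U)={2,4,6,7}: U {2,4,6,7}->{4,6,7}
So after constraint 2: D(X)={2,3}, size = 2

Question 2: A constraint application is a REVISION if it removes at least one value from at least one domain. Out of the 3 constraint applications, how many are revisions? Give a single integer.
Answer: 3

Derivation:
Constraint 1 (Y + X = V) on D(Y)={2,5,6,7} D(X)={2,3,6} D(V)={2,3,5,6,7}: Y {2,5,6,7}->{2,5}; X {2,3,6}->{2,3}; V {2,3,5,6,7}->{5,7} => REVISION
Constraint 2 (Y < U) on D(Y)={2,5} D(U)={2,4,6,7}: U {2,4,6,7}->{4,6,7} => REVISION
Constraint 3 (Y + U = X) on D(Y)={2,5} D(U)={4,6,7} D(X)={2,3}: Y {2,5}->{}; U {4,6,7}->{}; X {2,3}->{} => REVISION
Total revisions = 3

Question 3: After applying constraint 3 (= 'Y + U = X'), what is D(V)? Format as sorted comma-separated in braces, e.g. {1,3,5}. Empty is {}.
Constraint 1 (Y + X = V) on D(Y)={2,5,6,7} D(X)={2,3,6} D(V)={2,3,5,6,7}: Y {2,5,6,7}->{2,5}; X {2,3,6}->{2,3}; V {2,3,5,6,7}->{5,7}
Constraint 2 (Y < U) on D(Y)={2,5} D(U)={2,4,6,7}: U {2,4,6,7}->{4,6,7}
Constraint 3 (Y + U = X) on D(Y)={2,5} D(U)={4,6,7} D(X)={2,3}: Y {2,5}->{}; U {4,6,7}->{}; X {2,3}->{}
So after constraint 3: D(V) = {5,7}

Answer: {5,7}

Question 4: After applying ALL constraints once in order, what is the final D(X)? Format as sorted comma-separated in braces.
Constraint 1 (Y + X = V) on D(Y)={2,5,6,7} D(X)={2,3,6} D(V)={2,3,5,6,7}: Y {2,5,6,7}->{2,5}; X {2,3,6}->{2,3}; V {2,3,5,6,7}->{5,7}
Constraint 2 (Y < U) on D(Y)={2,5} D(U)={2,4,6,7}: U {2,4,6,7}->{4,6,7}
Constraint 3 (Y + U = X) on D(Y)={2,5} D(U)={4,6,7} D(X)={2,3}: Y {2,5}->{}; U {4,6,7}->{}; X {2,3}->{}
So after all 3 constraints: D(X) = {}

Answer: {}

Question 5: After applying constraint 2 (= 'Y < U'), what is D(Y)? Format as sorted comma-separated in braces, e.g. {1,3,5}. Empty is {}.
Constraint 1 (Y + X = V) on D(Y)={2,5,6,7} D(X)={2,3,6} D(V)={2,3,5,6,7}: Y {2,5,6,7}->{2,5}; X {2,3,6}->{2,3}; V {2,3,5,6,7}->{5,7}
Constraint 2 (Y < U) on D(Y)={2,5} D(U)={2,4,6,7}: U {2,4,6,7}->{4,6,7}
So after constraint 2: D(Y) = {2,5}

Answer: {2,5}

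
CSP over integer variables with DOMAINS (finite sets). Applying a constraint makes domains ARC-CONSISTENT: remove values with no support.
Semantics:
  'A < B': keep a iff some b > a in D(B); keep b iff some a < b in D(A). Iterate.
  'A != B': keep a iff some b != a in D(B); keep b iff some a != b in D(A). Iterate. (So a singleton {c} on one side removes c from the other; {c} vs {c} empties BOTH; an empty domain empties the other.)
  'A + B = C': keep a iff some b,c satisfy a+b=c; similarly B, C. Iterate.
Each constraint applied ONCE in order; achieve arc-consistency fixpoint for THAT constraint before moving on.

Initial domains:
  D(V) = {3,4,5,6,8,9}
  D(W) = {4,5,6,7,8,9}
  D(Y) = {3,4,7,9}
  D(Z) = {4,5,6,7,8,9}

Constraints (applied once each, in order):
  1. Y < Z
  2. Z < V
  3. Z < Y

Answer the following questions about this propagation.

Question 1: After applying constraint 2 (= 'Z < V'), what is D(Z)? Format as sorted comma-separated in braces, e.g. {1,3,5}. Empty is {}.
Constraint 1 (Y < Z) on D(Y)={3,4,7,9} D(Z)={4,5,6,7,8,9}: Y {3,4,7,9}->{3,4,7}
Constraint 2 (Z < V) on D(Z)={4,5,6,7,8,9} D(V)={3,4,5,6,8,9}: Z {4,5,6,7,8,9}->{4,5,6,7,8}; V {3,4,5,6,8,9}->{5,6,8,9}
So after constraint 2: D(Z) = {4,5,6,7,8}

Answer: {4,5,6,7,8}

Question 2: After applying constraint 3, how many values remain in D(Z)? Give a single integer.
Answer: 3

Derivation:
Constraint 1 (Y < Z) on D(Y)={3,4,7,9} D(Z)={4,5,6,7,8,9}: Y {3,4,7,9}->{3,4,7}
Constraint 2 (Z < V) on D(Z)={4,5,6,7,8,9} D(V)={3,4,5,6,8,9}: Z {4,5,6,7,8,9}->{4,5,6,7,8}; V {3,4,5,6,8,9}->{5,6,8,9}
Constraint 3 (Z < Y) on D(Z)={4,5,6,7,8} D(Y)={3,4,7}: Z {4,5,6,7,8}->{4,5,6}; Y {3,4,7}->{7}
So after constraint 3: D(Z)={4,5,6}, size = 3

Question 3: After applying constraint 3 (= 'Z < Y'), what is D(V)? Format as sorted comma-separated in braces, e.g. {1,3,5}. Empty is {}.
Answer: {5,6,8,9}

Derivation:
Constraint 1 (Y < Z) on D(Y)={3,4,7,9} D(Z)={4,5,6,7,8,9}: Y {3,4,7,9}->{3,4,7}
Constraint 2 (Z < V) on D(Z)={4,5,6,7,8,9} D(V)={3,4,5,6,8,9}: Z {4,5,6,7,8,9}->{4,5,6,7,8}; V {3,4,5,6,8,9}->{5,6,8,9}
Constraint 3 (Z < Y) on D(Z)={4,5,6,7,8} D(Y)={3,4,7}: Z {4,5,6,7,8}->{4,5,6}; Y {3,4,7}->{7}
So after constraint 3: D(V) = {5,6,8,9}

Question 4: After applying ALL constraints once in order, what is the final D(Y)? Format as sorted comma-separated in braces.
Answer: {7}

Derivation:
Constraint 1 (Y < Z) on D(Y)={3,4,7,9} D(Z)={4,5,6,7,8,9}: Y {3,4,7,9}->{3,4,7}
Constraint 2 (Z < V) on D(Z)={4,5,6,7,8,9} D(V)={3,4,5,6,8,9}: Z {4,5,6,7,8,9}->{4,5,6,7,8}; V {3,4,5,6,8,9}->{5,6,8,9}
Constraint 3 (Z < Y) on D(Z)={4,5,6,7,8} D(Y)={3,4,7}: Z {4,5,6,7,8}->{4,5,6}; Y {3,4,7}->{7}
So after all 3 constraints: D(Y) = {7}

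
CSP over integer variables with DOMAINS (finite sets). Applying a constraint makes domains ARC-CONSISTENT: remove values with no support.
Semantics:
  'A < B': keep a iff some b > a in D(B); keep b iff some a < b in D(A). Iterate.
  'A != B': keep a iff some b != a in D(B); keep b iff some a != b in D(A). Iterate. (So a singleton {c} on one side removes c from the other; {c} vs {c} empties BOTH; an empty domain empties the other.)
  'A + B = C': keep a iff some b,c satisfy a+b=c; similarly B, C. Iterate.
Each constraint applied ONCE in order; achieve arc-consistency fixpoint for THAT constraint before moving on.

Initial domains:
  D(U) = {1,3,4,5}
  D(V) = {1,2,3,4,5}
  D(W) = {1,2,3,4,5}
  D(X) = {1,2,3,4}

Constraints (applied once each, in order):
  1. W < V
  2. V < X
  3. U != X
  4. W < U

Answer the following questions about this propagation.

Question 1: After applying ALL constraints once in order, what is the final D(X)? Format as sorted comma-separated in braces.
Constraint 1 (W < V) on D(W)={1,2,3,4,5} D(V)={1,2,3,4,5}: W {1,2,3,4,5}->{1,2,3,4}; V {1,2,3,4,5}->{2,3,4,5}
Constraint 2 (V < X) on D(V)={2,3,4,5} D(X)={1,2,3,4}: V {2,3,4,5}->{2,3}; X {1,2,3,4}->{3,4}
Constraint 3 (U != X) on D(U)={1,3,4,5} D(X)={3,4}: no change
Constraint 4 (W < U) on D(W)={1,2,3,4} D(U)={1,3,4,5}: U {1,3,4,5}->{3,4,5}
So after all 4 constraints: D(X) = {3,4}

Answer: {3,4}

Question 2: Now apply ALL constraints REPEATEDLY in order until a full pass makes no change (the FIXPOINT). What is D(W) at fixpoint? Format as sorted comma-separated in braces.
pass 0 (initial): D(W)={1,2,3,4,5}
pass 1: U {1,3,4,5}->{3,4,5}; V {1,2,3,4,5}->{2,3}; W {1,2,3,4,5}->{1,2,3,4}; X {1,2,3,4}->{3,4}
pass 2: W {1,2,3,4}->{1,2}
pass 3: no change
Fixpoint after 3 passes: D(W) = {1,2}

Answer: {1,2}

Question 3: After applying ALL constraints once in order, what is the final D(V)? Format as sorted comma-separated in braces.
Constraint 1 (W < V) on D(W)={1,2,3,4,5} D(V)={1,2,3,4,5}: W {1,2,3,4,5}->{1,2,3,4}; V {1,2,3,4,5}->{2,3,4,5}
Constraint 2 (V < X) on D(V)={2,3,4,5} D(X)={1,2,3,4}: V {2,3,4,5}->{2,3}; X {1,2,3,4}->{3,4}
Constraint 3 (U != X) on D(U)={1,3,4,5} D(X)={3,4}: no change
Constraint 4 (W < U) on D(W)={1,2,3,4} D(U)={1,3,4,5}: U {1,3,4,5}->{3,4,5}
So after all 4 constraints: D(V) = {2,3}

Answer: {2,3}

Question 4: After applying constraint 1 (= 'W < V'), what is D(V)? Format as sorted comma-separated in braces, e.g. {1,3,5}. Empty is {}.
Answer: {2,3,4,5}

Derivation:
Constraint 1 (W < V) on D(W)={1,2,3,4,5} D(V)={1,2,3,4,5}: W {1,2,3,4,5}->{1,2,3,4}; V {1,2,3,4,5}->{2,3,4,5}
So after constraint 1: D(V) = {2,3,4,5}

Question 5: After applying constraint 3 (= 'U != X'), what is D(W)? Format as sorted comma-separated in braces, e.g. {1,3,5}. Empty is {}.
Answer: {1,2,3,4}

Derivation:
Constraint 1 (W < V) on D(W)={1,2,3,4,5} D(V)={1,2,3,4,5}: W {1,2,3,4,5}->{1,2,3,4}; V {1,2,3,4,5}->{2,3,4,5}
Constraint 2 (V < X) on D(V)={2,3,4,5} D(X)={1,2,3,4}: V {2,3,4,5}->{2,3}; X {1,2,3,4}->{3,4}
Constraint 3 (U != X) on D(U)={1,3,4,5} D(X)={3,4}: no change
So after constraint 3: D(W) = {1,2,3,4}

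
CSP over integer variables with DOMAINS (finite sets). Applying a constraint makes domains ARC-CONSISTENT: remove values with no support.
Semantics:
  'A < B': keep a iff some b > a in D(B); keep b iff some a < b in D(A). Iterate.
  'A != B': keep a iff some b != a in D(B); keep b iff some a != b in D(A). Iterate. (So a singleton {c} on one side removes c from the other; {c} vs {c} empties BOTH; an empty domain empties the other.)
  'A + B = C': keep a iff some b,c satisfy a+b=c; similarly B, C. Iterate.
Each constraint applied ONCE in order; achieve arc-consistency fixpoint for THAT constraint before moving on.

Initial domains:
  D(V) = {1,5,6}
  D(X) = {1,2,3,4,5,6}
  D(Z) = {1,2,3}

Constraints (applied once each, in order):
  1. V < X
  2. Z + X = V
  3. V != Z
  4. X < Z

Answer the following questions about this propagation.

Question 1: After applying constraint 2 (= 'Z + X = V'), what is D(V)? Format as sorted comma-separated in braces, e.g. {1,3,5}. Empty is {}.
Constraint 1 (V < X) on D(V)={1,5,6} D(X)={1,2,3,4,5,6}: V {1,5,6}->{1,5}; X {1,2,3,4,5,6}->{2,3,4,5,6}
Constraint 2 (Z + X = V) on D(Z)={1,2,3} D(X)={2,3,4,5,6} D(V)={1,5}: X {2,3,4,5,6}->{2,3,4}; V {1,5}->{5}
So after constraint 2: D(V) = {5}

Answer: {5}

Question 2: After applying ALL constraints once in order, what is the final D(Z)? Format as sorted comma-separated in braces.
Constraint 1 (V < X) on D(V)={1,5,6} D(X)={1,2,3,4,5,6}: V {1,5,6}->{1,5}; X {1,2,3,4,5,6}->{2,3,4,5,6}
Constraint 2 (Z + X = V) on D(Z)={1,2,3} D(X)={2,3,4,5,6} D(V)={1,5}: X {2,3,4,5,6}->{2,3,4}; V {1,5}->{5}
Constraint 3 (V != Z) on D(V)={5} D(Z)={1,2,3}: no change
Constraint 4 (X < Z) on D(X)={2,3,4} D(Z)={1,2,3}: X {2,3,4}->{2}; Z {1,2,3}->{3}
So after all 4 constraints: D(Z) = {3}

Answer: {3}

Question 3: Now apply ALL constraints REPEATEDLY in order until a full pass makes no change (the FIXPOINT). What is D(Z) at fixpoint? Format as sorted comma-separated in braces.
Answer: {}

Derivation:
pass 0 (initial): D(Z)={1,2,3}
pass 1: V {1,5,6}->{5}; X {1,2,3,4,5,6}->{2}; Z {1,2,3}->{3}
pass 2: V {5}->{}; X {2}->{}; Z {3}->{}
pass 3: no change
Fixpoint after 3 passes: D(Z) = {}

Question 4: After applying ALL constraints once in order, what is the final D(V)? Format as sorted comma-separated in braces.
Constraint 1 (V < X) on D(V)={1,5,6} D(X)={1,2,3,4,5,6}: V {1,5,6}->{1,5}; X {1,2,3,4,5,6}->{2,3,4,5,6}
Constraint 2 (Z + X = V) on D(Z)={1,2,3} D(X)={2,3,4,5,6} D(V)={1,5}: X {2,3,4,5,6}->{2,3,4}; V {1,5}->{5}
Constraint 3 (V != Z) on D(V)={5} D(Z)={1,2,3}: no change
Constraint 4 (X < Z) on D(X)={2,3,4} D(Z)={1,2,3}: X {2,3,4}->{2}; Z {1,2,3}->{3}
So after all 4 constraints: D(V) = {5}

Answer: {5}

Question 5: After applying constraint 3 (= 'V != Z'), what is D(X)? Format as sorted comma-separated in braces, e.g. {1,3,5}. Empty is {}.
Answer: {2,3,4}

Derivation:
Constraint 1 (V < X) on D(V)={1,5,6} D(X)={1,2,3,4,5,6}: V {1,5,6}->{1,5}; X {1,2,3,4,5,6}->{2,3,4,5,6}
Constraint 2 (Z + X = V) on D(Z)={1,2,3} D(X)={2,3,4,5,6} D(V)={1,5}: X {2,3,4,5,6}->{2,3,4}; V {1,5}->{5}
Constraint 3 (V != Z) on D(V)={5} D(Z)={1,2,3}: no change
So after constraint 3: D(X) = {2,3,4}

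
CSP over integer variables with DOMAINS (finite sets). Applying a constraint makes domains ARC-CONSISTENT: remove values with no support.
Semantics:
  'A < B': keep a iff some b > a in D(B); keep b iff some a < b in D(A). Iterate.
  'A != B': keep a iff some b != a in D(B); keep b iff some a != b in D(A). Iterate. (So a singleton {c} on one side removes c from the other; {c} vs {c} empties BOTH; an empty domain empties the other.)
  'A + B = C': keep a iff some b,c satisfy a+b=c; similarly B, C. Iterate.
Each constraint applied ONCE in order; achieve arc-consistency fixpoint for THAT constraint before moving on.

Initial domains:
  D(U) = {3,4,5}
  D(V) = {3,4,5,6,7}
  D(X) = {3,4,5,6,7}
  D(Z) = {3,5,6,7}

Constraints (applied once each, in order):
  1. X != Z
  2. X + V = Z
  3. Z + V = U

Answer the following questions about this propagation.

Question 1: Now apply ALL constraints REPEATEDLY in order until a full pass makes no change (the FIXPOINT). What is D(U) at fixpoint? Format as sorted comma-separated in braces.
pass 0 (initial): D(U)={3,4,5}
pass 1: U {3,4,5}->{}; V {3,4,5,6,7}->{}; X {3,4,5,6,7}->{3,4}; Z {3,5,6,7}->{}
pass 2: X {3,4}->{}
pass 3: no change
Fixpoint after 3 passes: D(U) = {}

Answer: {}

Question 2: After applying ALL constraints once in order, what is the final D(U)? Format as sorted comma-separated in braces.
Constraint 1 (X != Z) on D(X)={3,4,5,6,7} D(Z)={3,5,6,7}: no change
Constraint 2 (X + V = Z) on D(X)={3,4,5,6,7} D(V)={3,4,5,6,7} D(Z)={3,5,6,7}: X {3,4,5,6,7}->{3,4}; V {3,4,5,6,7}->{3,4}; Z {3,5,6,7}->{6,7}
Constraint 3 (Z + V = U) on D(Z)={6,7} D(V)={3,4} D(U)={3,4,5}: Z {6,7}->{}; V {3,4}->{}; U {3,4,5}->{}
So after all 3 constraints: D(U) = {}

Answer: {}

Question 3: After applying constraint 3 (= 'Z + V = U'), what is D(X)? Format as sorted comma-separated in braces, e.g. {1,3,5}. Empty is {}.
Constraint 1 (X != Z) on D(X)={3,4,5,6,7} D(Z)={3,5,6,7}: no change
Constraint 2 (X + V = Z) on D(X)={3,4,5,6,7} D(V)={3,4,5,6,7} D(Z)={3,5,6,7}: X {3,4,5,6,7}->{3,4}; V {3,4,5,6,7}->{3,4}; Z {3,5,6,7}->{6,7}
Constraint 3 (Z + V = U) on D(Z)={6,7} D(V)={3,4} D(U)={3,4,5}: Z {6,7}->{}; V {3,4}->{}; U {3,4,5}->{}
So after constraint 3: D(X) = {3,4}

Answer: {3,4}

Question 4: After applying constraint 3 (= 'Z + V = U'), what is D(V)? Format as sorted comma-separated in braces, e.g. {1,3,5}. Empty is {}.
Answer: {}

Derivation:
Constraint 1 (X != Z) on D(X)={3,4,5,6,7} D(Z)={3,5,6,7}: no change
Constraint 2 (X + V = Z) on D(X)={3,4,5,6,7} D(V)={3,4,5,6,7} D(Z)={3,5,6,7}: X {3,4,5,6,7}->{3,4}; V {3,4,5,6,7}->{3,4}; Z {3,5,6,7}->{6,7}
Constraint 3 (Z + V = U) on D(Z)={6,7} D(V)={3,4} D(U)={3,4,5}: Z {6,7}->{}; V {3,4}->{}; U {3,4,5}->{}
So after constraint 3: D(V) = {}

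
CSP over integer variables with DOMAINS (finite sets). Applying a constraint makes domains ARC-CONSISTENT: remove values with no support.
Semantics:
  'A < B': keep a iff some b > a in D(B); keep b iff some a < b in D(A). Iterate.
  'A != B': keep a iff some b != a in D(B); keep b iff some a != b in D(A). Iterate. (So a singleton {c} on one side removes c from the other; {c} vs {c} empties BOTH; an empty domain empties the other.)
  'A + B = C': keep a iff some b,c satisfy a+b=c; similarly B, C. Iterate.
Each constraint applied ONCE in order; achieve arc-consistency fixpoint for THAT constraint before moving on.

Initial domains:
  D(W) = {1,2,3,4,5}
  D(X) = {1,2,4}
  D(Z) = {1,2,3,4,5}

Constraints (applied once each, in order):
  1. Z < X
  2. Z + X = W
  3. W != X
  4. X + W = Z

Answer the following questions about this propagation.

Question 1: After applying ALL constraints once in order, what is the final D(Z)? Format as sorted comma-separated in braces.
Answer: {}

Derivation:
Constraint 1 (Z < X) on D(Z)={1,2,3,4,5} D(X)={1,2,4}: Z {1,2,3,4,5}->{1,2,3}; X {1,2,4}->{2,4}
Constraint 2 (Z + X = W) on D(Z)={1,2,3} D(X)={2,4} D(W)={1,2,3,4,5}: W {1,2,3,4,5}->{3,4,5}
Constraint 3 (W != X) on D(W)={3,4,5} D(X)={2,4}: no change
Constraint 4 (X + W = Z) on D(X)={2,4} D(W)={3,4,5} D(Z)={1,2,3}: X {2,4}->{}; W {3,4,5}->{}; Z {1,2,3}->{}
So after all 4 constraints: D(Z) = {}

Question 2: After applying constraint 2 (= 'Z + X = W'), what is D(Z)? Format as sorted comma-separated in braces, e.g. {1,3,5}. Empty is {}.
Answer: {1,2,3}

Derivation:
Constraint 1 (Z < X) on D(Z)={1,2,3,4,5} D(X)={1,2,4}: Z {1,2,3,4,5}->{1,2,3}; X {1,2,4}->{2,4}
Constraint 2 (Z + X = W) on D(Z)={1,2,3} D(X)={2,4} D(W)={1,2,3,4,5}: W {1,2,3,4,5}->{3,4,5}
So after constraint 2: D(Z) = {1,2,3}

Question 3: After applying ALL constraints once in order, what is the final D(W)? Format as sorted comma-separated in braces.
Constraint 1 (Z < X) on D(Z)={1,2,3,4,5} D(X)={1,2,4}: Z {1,2,3,4,5}->{1,2,3}; X {1,2,4}->{2,4}
Constraint 2 (Z + X = W) on D(Z)={1,2,3} D(X)={2,4} D(W)={1,2,3,4,5}: W {1,2,3,4,5}->{3,4,5}
Constraint 3 (W != X) on D(W)={3,4,5} D(X)={2,4}: no change
Constraint 4 (X + W = Z) on D(X)={2,4} D(W)={3,4,5} D(Z)={1,2,3}: X {2,4}->{}; W {3,4,5}->{}; Z {1,2,3}->{}
So after all 4 constraints: D(W) = {}

Answer: {}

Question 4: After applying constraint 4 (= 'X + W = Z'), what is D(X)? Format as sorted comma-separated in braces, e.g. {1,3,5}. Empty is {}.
Constraint 1 (Z < X) on D(Z)={1,2,3,4,5} D(X)={1,2,4}: Z {1,2,3,4,5}->{1,2,3}; X {1,2,4}->{2,4}
Constraint 2 (Z + X = W) on D(Z)={1,2,3} D(X)={2,4} D(W)={1,2,3,4,5}: W {1,2,3,4,5}->{3,4,5}
Constraint 3 (W != X) on D(W)={3,4,5} D(X)={2,4}: no change
Constraint 4 (X + W = Z) on D(X)={2,4} D(W)={3,4,5} D(Z)={1,2,3}: X {2,4}->{}; W {3,4,5}->{}; Z {1,2,3}->{}
So after constraint 4: D(X) = {}

Answer: {}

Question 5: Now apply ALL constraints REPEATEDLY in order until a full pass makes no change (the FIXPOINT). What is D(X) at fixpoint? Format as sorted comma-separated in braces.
pass 0 (initial): D(X)={1,2,4}
pass 1: W {1,2,3,4,5}->{}; X {1,2,4}->{}; Z {1,2,3,4,5}->{}
pass 2: no change
Fixpoint after 2 passes: D(X) = {}

Answer: {}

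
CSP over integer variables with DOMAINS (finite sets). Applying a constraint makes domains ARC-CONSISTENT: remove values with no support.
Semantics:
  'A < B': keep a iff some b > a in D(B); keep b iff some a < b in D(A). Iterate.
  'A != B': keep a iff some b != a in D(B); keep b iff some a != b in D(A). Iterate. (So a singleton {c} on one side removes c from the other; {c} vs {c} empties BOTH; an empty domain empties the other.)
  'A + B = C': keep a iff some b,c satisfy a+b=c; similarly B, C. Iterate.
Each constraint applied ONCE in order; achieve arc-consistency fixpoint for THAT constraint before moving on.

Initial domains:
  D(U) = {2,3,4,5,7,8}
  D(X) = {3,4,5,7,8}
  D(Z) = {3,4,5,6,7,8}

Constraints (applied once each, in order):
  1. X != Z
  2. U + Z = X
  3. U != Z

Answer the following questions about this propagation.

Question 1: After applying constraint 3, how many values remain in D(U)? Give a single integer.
Constraint 1 (X != Z) on D(X)={3,4,5,7,8} D(Z)={3,4,5,6,7,8}: no change
Constraint 2 (U + Z = X) on D(U)={2,3,4,5,7,8} D(Z)={3,4,5,6,7,8} D(X)={3,4,5,7,8}: U {2,3,4,5,7,8}->{2,3,4,5}; Z {3,4,5,6,7,8}->{3,4,5,6}; X {3,4,5,7,8}->{5,7,8}
Constraint 3 (U != Z) on D(U)={2,3,4,5} D(Z)={3,4,5,6}: no change
So after constraint 3: D(U)={2,3,4,5}, size = 4

Answer: 4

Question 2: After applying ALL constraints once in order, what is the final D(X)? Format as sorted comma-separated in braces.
Constraint 1 (X != Z) on D(X)={3,4,5,7,8} D(Z)={3,4,5,6,7,8}: no change
Constraint 2 (U + Z = X) on D(U)={2,3,4,5,7,8} D(Z)={3,4,5,6,7,8} D(X)={3,4,5,7,8}: U {2,3,4,5,7,8}->{2,3,4,5}; Z {3,4,5,6,7,8}->{3,4,5,6}; X {3,4,5,7,8}->{5,7,8}
Constraint 3 (U != Z) on D(U)={2,3,4,5} D(Z)={3,4,5,6}: no change
So after all 3 constraints: D(X) = {5,7,8}

Answer: {5,7,8}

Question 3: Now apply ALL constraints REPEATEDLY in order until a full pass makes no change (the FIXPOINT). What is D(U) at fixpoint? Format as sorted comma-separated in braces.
pass 0 (initial): D(U)={2,3,4,5,7,8}
pass 1: U {2,3,4,5,7,8}->{2,3,4,5}; X {3,4,5,7,8}->{5,7,8}; Z {3,4,5,6,7,8}->{3,4,5,6}
pass 2: no change
Fixpoint after 2 passes: D(U) = {2,3,4,5}

Answer: {2,3,4,5}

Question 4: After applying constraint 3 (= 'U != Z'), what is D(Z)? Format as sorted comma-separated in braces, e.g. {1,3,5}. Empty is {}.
Constraint 1 (X != Z) on D(X)={3,4,5,7,8} D(Z)={3,4,5,6,7,8}: no change
Constraint 2 (U + Z = X) on D(U)={2,3,4,5,7,8} D(Z)={3,4,5,6,7,8} D(X)={3,4,5,7,8}: U {2,3,4,5,7,8}->{2,3,4,5}; Z {3,4,5,6,7,8}->{3,4,5,6}; X {3,4,5,7,8}->{5,7,8}
Constraint 3 (U != Z) on D(U)={2,3,4,5} D(Z)={3,4,5,6}: no change
So after constraint 3: D(Z) = {3,4,5,6}

Answer: {3,4,5,6}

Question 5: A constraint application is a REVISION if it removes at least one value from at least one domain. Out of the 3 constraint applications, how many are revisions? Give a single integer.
Answer: 1

Derivation:
Constraint 1 (X != Z) on D(X)={3,4,5,7,8} D(Z)={3,4,5,6,7,8}: no change => not a revision
Constraint 2 (U + Z = X) on D(U)={2,3,4,5,7,8} D(Z)={3,4,5,6,7,8} D(X)={3,4,5,7,8}: U {2,3,4,5,7,8}->{2,3,4,5}; Z {3,4,5,6,7,8}->{3,4,5,6}; X {3,4,5,7,8}->{5,7,8} => REVISION
Constraint 3 (U != Z) on D(U)={2,3,4,5} D(Z)={3,4,5,6}: no change => not a revision
Total revisions = 1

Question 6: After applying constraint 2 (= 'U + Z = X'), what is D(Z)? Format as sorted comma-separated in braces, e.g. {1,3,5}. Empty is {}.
Constraint 1 (X != Z) on D(X)={3,4,5,7,8} D(Z)={3,4,5,6,7,8}: no change
Constraint 2 (U + Z = X) on D(U)={2,3,4,5,7,8} D(Z)={3,4,5,6,7,8} D(X)={3,4,5,7,8}: U {2,3,4,5,7,8}->{2,3,4,5}; Z {3,4,5,6,7,8}->{3,4,5,6}; X {3,4,5,7,8}->{5,7,8}
So after constraint 2: D(Z) = {3,4,5,6}

Answer: {3,4,5,6}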